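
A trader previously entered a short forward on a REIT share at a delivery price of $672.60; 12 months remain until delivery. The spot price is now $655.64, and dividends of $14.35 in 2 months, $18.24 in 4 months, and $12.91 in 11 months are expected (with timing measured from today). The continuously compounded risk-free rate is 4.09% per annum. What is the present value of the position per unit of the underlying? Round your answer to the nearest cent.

$34.69

PV(remaining dividends) I = 14.35·e^(−0.0409·2/12) + 18.24·e^(−0.0409·4/12) + 12.91·e^(−0.0409·11/12) = 44.6805
Current forward F = (S − I)·e^(rT) = (655.64 − 44.6805)·e^(0.0409·12/12) = 610.9595 × 1.041748 = 636.4658
Value (long) = (F − K)·e^(−rT) = (636.4658 − 672.60) × 0.959925 = -34.6861
Short position value = −(long value) = $34.69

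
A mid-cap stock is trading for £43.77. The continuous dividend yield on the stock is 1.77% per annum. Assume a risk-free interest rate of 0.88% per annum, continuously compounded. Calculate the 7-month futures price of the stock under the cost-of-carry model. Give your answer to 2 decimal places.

£43.54

F = S·e^((r − q)T) = 43.77 · e^((0.0088 − 0.0177) × 7/12)
= 43.77 · e^-0.005192 = 43.77 × 0.994821
F = £43.54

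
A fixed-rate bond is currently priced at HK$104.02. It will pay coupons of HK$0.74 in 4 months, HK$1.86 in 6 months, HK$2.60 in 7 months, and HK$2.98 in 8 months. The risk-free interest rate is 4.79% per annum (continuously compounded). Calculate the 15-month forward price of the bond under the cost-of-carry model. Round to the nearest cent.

HK$101.99

PV(coupons) I = 0.74·e^(−0.0479·4/12) + 1.86·e^(−0.0479·6/12) + 2.60·e^(−0.0479·7/12) + 2.98·e^(−0.0479·8/12)
I = 0.7283 + 1.8160 + 2.5284 + 2.8863 = 7.9590
F = (S − I)·e^(rT) = (104.02 − 7.9590) · e^(0.0479·15/12)
= 96.0610 · e^0.059875 = 96.0610 × 1.061704 = HK$101.99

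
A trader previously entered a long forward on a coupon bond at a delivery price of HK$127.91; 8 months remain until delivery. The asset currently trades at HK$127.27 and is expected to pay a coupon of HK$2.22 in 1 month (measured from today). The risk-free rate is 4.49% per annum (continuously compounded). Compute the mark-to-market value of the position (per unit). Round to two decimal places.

HK$0.92

PV(remaining coupons) I = 2.22·e^(−0.0449·1/12) = 2.2117
Current forward F = (S − I)·e^(rT) = (127.27 − 2.2117)·e^(0.0449·8/12) = 125.0583 × 1.030386 = 128.8583
Value (long) = (F − K)·e^(−rT) = (128.8583 − 127.91) × 0.970510 = 0.9203
Value = HK$0.92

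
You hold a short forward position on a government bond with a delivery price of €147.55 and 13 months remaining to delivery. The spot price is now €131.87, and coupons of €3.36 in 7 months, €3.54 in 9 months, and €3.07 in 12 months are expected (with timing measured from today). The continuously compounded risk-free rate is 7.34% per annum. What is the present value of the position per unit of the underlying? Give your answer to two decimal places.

PV(remaining coupons) I = 3.36·e^(−0.0734·7/12) + 3.54·e^(−0.0734·9/12) + 3.07·e^(−0.0734·12/12) = 9.4223
Current forward F = (S − I)·e^(rT) = (131.87 − 9.4223)·e^(0.0734·13/12) = 122.4477 × 1.082764 = 132.5820
Value (long) = (F − K)·e^(−rT) = (132.5820 − 147.55) × 0.923563 = -13.8239
Short position value = −(long value) = €13.82

€13.82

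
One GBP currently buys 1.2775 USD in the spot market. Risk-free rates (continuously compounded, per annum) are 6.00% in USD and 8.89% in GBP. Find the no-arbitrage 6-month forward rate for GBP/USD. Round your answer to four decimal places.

F = S·e^((r_USD − r_GBP)T) = 1.2775 · e^((0.0600 − 0.0889) × 6/12)
= 1.2775 · e^-0.014450 = 1.2775 × 0.985654
F = 1.2592 USD per GBP

1.2592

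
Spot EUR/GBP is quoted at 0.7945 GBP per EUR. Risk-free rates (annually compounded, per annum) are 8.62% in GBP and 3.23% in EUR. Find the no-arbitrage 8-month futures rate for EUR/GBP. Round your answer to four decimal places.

By covered interest parity, F = S · (1+r_GBP)^T / (1+r_EUR)^T
= 0.7945 × 1.056671 / 1.021419 = 0.7945 × 1.034513
F = 0.8219 GBP per EUR

0.8219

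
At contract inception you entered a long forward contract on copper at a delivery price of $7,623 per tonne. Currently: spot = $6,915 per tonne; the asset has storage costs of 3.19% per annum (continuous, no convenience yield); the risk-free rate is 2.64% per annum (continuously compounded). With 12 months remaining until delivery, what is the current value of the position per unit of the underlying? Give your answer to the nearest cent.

Current fair forward for the remaining 12 months: F = S·e^((r + u)·T), (r + u) = 0.0264 + 0.0319 = 0.0583
F = 6915 · e^(0.0583 × 12/12) = 6915 × 1.06003296 = 7330.1279
Value of long forward = (F − K)·e^(−rT) = (7330.1279 − 7623) · e^(−0.0264·12/12)
= -292.8721 × 0.97394543 = -285.24

-$285.24 per tonne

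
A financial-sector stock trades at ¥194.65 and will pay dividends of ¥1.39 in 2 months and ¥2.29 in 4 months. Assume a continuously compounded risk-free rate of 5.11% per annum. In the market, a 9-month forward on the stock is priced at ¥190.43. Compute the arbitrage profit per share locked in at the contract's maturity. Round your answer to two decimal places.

PV(dividends) I = 1.39·e^(−0.0511·2/12) + 2.29·e^(−0.0511·4/12) = 3.6295
Fair forward F* = (S − I)·e^(rT) = (194.65 − 3.6295)·e^0.038325 = 191.0205 × 1.039069 = 198.4835
Market ¥190.43 < fair 198.4835: forward underpriced → reverse cash-and-carry (short the stock, invest proceeds at r, pay the dividends, go long the forward).
Profit at T = |F_mkt − F*| = |190.43 − 198.4835| = ¥8.05 per share

¥8.05 per share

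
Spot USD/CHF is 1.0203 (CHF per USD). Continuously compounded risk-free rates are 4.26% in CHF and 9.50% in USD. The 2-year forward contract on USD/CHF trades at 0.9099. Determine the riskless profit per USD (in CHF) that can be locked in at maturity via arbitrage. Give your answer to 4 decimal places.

Fair forward: F* = S·e^(carry·T), with carry = (r_CHF − r_USD) = 0.0426 − 0.0950 = -0.0524
F* = 1.0203 · e^(-0.0524 × 2) = 1.0203 · e^-0.104800 = 1.0203 × 0.900505 = 0.9188
Market 0.9099 < fair 0.9188: forward underpriced → reverse cash-and-carry (short spot, go long the forward).
At maturity, profit = |F_mkt − F*| = |0.9099 − 0.9188| = 0.0089 per USD (in CHF)

0.0089 per USD (in CHF)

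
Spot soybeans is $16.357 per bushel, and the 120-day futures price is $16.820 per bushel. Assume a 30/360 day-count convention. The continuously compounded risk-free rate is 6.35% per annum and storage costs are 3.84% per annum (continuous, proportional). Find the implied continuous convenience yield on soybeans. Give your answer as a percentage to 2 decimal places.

1.82%

F = S·e^((r+u−y)T) ⇒ (r+u−y) = ln(F/S)/T
ln(16.820/16.357) = 0.027913; /T ⇒ 0.083739
y = r + u − ln(F/S)/T = 0.0635 + 0.0384 − 0.083739 = 0.018161
y = 1.82%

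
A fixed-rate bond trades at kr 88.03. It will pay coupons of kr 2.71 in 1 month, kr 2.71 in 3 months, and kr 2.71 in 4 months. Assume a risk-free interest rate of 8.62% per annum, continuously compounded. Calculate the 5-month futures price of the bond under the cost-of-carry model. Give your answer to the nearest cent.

PV(coupons) I = 2.71·e^(−0.0862·1/12) + 2.71·e^(−0.0862·3/12) + 2.71·e^(−0.0862·4/12)
I = 2.6906 + 2.6522 + 2.6332 = 7.9760
F = (S − I)·e^(rT) = (88.03 − 7.9760) · e^(0.0862·5/12)
= 80.0540 · e^0.035917 = 80.0540 × 1.036570 = kr 82.98

kr 82.98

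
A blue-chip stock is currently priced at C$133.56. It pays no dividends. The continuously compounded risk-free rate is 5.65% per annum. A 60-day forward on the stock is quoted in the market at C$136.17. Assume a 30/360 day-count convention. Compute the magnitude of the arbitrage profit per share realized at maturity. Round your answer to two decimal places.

C$1.35 per share

Fair forward: F* = S·e^(carry·T), with carry = r = 0.0565
F* = 133.56 · e^(0.0565 × 60/360) = 133.56 · e^0.009417 = 133.56 × 1.009461 = C$134.8236
Market C$136.17 > fair C$134.8236: forward overpriced → cash-and-carry (buy spot, short the forward).
At maturity, profit = |F_mkt − F*| = |136.17 − 134.8236| = C$1.35 per share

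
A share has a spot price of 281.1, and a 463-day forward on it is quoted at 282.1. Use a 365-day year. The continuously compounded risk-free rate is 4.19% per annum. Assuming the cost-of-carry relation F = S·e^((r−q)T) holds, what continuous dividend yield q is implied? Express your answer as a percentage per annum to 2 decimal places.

From F = S·e^((r−q)T): (r − q) = ln(F/S)/T
ln(282.1/281.1) = ln(1.003557) = 0.003551
(r − q) = 0.003551 / (463/365) = 0.002799
q = r − ln(F/S)/T = 0.0419 − 0.002799 = 0.039101
q = 3.91%

3.91%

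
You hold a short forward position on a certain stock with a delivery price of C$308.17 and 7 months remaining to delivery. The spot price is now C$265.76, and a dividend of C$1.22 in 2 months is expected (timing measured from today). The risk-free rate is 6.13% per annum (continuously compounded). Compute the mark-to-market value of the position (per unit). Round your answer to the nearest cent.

PV(remaining dividends) I = 1.22·e^(−0.0613·2/12) = 1.2076
Current forward F = (S − I)·e^(rT) = (265.76 − 1.2076)·e^(0.0613·7/12) = 264.5524 × 1.036405 = 274.1834
Value (long) = (F − K)·e^(−rT) = (274.1834 − 308.17) × 0.964873 = -32.7928
Short position value = −(long value) = C$32.79

C$32.79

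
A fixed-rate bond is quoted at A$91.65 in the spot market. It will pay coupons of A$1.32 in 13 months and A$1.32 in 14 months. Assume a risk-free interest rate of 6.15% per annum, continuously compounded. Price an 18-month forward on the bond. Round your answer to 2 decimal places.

A$97.81

PV(coupons) I = 1.32·e^(−0.0615·13/12) + 1.32·e^(−0.0615·14/12)
I = 1.2349 + 1.2286 = 2.4635
F = (S − I)·e^(rT) = (91.65 − 2.4635) · e^(0.0615·18/12)
= 89.1865 · e^0.092250 = 89.1865 × 1.096639 = A$97.81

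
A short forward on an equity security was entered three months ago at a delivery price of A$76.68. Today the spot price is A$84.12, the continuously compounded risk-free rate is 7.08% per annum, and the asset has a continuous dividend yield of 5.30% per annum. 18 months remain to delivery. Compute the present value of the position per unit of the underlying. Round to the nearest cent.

-A$8.74

Current fair forward for the remaining 18 months: F = S·e^((r − q)·T), (r − q) = 0.0708 − 0.0530 = 0.0178
F = 84.12 · e^(0.0178 × 18/12) = 84.12 × 1.027060 = 86.3963
Value of long forward = (F − K)·e^(−rT) = (86.3963 − 76.68) · e^(−0.0708·18/12)
= 9.7163 × 0.899245 = 8.74
Short position value = −(long value) = -A$8.74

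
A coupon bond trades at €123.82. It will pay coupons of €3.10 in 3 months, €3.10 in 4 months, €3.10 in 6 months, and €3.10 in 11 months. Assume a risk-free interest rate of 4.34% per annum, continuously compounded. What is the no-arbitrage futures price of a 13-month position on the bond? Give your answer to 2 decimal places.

€117.06

PV(coupons) I = 3.10·e^(−0.0434·3/12) + 3.10·e^(−0.0434·4/12) + 3.10·e^(−0.0434·6/12) + 3.10·e^(−0.0434·11/12)
I = 3.0665 + 3.0555 + 3.0335 + 2.9791 = 12.1346
F = (S − I)·e^(rT) = (123.82 − 12.1346) · e^(0.0434·13/12)
= 111.6854 · e^0.047017 = 111.6854 × 1.048140 = €117.06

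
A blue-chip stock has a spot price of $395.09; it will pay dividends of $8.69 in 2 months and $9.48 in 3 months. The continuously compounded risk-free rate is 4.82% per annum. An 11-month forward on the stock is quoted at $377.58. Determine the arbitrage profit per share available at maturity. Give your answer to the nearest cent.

PV(dividends) I = 8.69·e^(−0.0482·2/12) + 9.48·e^(−0.0482·3/12) = 17.9869
Fair forward F* = (S − I)·e^(rT) = (395.09 − 17.9869)·e^0.044183 = 377.1031 × 1.045174 = 394.1384
Market $377.58 < fair 394.1384: forward underpriced → reverse cash-and-carry (short the stock, invest proceeds at r, pay the dividends, go long the forward).
Profit at T = |F_mkt − F*| = |377.58 − 394.1384| = $16.56 per share

$16.56 per share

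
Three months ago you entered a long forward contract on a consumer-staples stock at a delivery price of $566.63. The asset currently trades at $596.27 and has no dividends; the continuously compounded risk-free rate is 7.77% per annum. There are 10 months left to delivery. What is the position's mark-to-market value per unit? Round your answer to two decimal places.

Current fair forward for the remaining 10 months: F = S·e^(r·T), r = 0.0777
F = 596.27 · e^(0.0777 × 10/12) = 596.27 × 1.066892 = 636.1557
Value of long forward = (F − K)·e^(−rT) = (636.1557 − 566.63) · e^(−0.0777·10/12)
= 69.5257 × 0.937302 = 65.17

$65.17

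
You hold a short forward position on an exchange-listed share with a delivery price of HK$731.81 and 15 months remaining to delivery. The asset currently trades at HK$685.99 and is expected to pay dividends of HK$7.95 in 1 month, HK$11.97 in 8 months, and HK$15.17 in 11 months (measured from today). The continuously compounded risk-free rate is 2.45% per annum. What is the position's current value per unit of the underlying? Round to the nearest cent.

HK$58.29

PV(remaining dividends) I = 7.95·e^(−0.0245·1/12) + 11.97·e^(−0.0245·8/12) + 15.17·e^(−0.0245·11/12) = 34.5430
Current forward F = (S − I)·e^(rT) = (685.99 − 34.5430)·e^(0.0245·15/12) = 651.4470 × 1.031099 = 671.7064
Value (long) = (F − K)·e^(−rT) = (671.7064 − 731.81) × 0.969839 = -58.2908
Short position value = −(long value) = HK$58.29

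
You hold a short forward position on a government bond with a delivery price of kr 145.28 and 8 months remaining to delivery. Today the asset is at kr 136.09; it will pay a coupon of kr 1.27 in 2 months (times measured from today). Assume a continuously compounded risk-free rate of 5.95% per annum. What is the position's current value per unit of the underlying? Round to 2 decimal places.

PV(remaining coupons) I = 1.27·e^(−0.0595·2/12) = 1.2575
Current forward F = (S − I)·e^(rT) = (136.09 − 1.2575)·e^(0.0595·8/12) = 134.8325 × 1.040464 = 140.2884
Value (long) = (F − K)·e^(−rT) = (140.2884 − 145.28) × 0.961110 = -4.7975
Short position value = −(long value) = kr 4.80

kr 4.80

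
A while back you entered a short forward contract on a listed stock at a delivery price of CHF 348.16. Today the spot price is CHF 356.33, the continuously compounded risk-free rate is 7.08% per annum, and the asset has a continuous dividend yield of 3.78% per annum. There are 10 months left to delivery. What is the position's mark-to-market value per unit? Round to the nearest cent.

Current fair forward for the remaining 10 months: F = S·e^((r − q)·T), (r − q) = 0.0708 − 0.0378 = 0.0330
F = 356.33 · e^(0.0330 × 10/12) = 356.33 × 1.027882 = 366.2652
Value of long forward = (F − K)·e^(−rT) = (366.2652 − 348.16) · e^(−0.0708·10/12)
= 18.1052 × 0.942707 = 17.07
Short position value = −(long value) = -CHF 17.07

-CHF 17.07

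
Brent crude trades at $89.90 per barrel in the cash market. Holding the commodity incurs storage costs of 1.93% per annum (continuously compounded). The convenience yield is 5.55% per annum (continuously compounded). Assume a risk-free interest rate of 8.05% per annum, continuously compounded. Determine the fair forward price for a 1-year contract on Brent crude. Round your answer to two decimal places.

$93.97 per barrel

Net carry = r + u − y = 0.0805 + 0.0193 − 0.0555 = 0.0443
F = S·e^((r+u−y)T) = 89.90 · e^(0.0443 × 1) = 89.90 · e^0.044300
= 89.90 × 1.045296 = $93.97 per barrel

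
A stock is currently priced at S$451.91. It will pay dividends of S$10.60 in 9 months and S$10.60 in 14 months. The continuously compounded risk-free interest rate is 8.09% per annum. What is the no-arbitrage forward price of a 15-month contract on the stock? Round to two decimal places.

S$478.29

PV(dividends) I = 10.60·e^(−0.0809·9/12) + 10.60·e^(−0.0809·14/12)
I = 9.9760 + 9.6453 = 19.6213
F = (S − I)·e^(rT) = (451.91 − 19.6213) · e^(0.0809·15/12)
= 432.2887 · e^0.101125 = 432.2887 × 1.106415 = S$478.29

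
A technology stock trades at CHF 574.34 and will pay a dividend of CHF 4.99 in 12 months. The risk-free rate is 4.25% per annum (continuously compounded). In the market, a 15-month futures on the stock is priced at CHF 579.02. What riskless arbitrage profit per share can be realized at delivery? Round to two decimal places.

PV(dividends) I = 4.99·e^(−0.0425·12/12) = 4.7824
Fair futures F* = (S − I)·e^(rT) = (574.34 − 4.7824)·e^0.053125 = 569.5576 × 1.054561 = 600.6332
Market CHF 579.02 < fair 600.6332: forward underpriced → reverse cash-and-carry (short the stock, invest proceeds at r, pay the dividends, go long the forward).
Profit at T = |F_mkt − F*| = |579.02 − 600.6332| = CHF 21.61 per share

CHF 21.61 per share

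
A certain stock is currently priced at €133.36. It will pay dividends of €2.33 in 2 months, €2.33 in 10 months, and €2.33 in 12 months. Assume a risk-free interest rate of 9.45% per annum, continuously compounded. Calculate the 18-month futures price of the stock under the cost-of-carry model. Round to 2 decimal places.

€146.10

PV(dividends) I = 2.33·e^(−0.0945·2/12) + 2.33·e^(−0.0945·10/12) + 2.33·e^(−0.0945·12/12)
I = 2.2936 + 2.1536 + 2.1199 = 6.5671
F = (S − I)·e^(rT) = (133.36 − 6.5671) · e^(0.0945·18/12)
= 126.7929 · e^0.141750 = 126.7929 × 1.152289 = €146.10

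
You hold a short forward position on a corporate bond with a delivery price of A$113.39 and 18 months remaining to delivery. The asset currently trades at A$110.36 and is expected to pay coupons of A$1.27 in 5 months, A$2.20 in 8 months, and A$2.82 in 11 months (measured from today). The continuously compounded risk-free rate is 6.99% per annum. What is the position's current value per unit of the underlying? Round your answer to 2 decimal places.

PV(remaining coupons) I = 1.27·e^(−0.0699·5/12) + 2.20·e^(−0.0699·8/12) + 2.82·e^(−0.0699·11/12) = 5.9784
Current forward F = (S − I)·e^(rT) = (110.36 − 5.9784)·e^(0.0699·18/12) = 104.3816 × 1.110544 = 115.9204
Value (long) = (F − K)·e^(−rT) = (115.9204 − 113.39) × 0.900460 = 2.2785
Short position value = −(long value) = -A$2.28

-A$2.28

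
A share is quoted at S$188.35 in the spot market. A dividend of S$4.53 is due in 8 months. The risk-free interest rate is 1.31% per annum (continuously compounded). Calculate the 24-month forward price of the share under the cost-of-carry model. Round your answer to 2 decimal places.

PV(dividends) I = 4.53·e^(−0.0131·8/12)
I = 4.4906
F = (S − I)·e^(rT) = (188.35 − 4.4906) · e^(0.0131·24/12)
= 183.8594 · e^0.026200 = 183.8594 × 1.026546 = S$188.74

S$188.74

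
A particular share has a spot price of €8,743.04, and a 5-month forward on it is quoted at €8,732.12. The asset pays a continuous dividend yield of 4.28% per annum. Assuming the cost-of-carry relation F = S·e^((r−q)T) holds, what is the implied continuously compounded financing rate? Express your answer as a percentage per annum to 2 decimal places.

From F = S·e^((r−q)T): (r − q) = ln(F/S)/T
ln(8732.12/8743.04) = ln(0.998751) = -0.001250
(r − q) = -0.001250 / (5/12) = -0.003000
r = ln(F/S)/T + q = -0.003000 + 0.0428 = 0.039800
r = 3.98%

3.98%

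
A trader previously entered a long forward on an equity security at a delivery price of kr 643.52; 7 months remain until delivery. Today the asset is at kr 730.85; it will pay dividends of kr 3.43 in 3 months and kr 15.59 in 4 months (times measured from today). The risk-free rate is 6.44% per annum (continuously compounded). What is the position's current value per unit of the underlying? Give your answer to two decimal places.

PV(remaining dividends) I = 3.43·e^(−0.0644·3/12) + 15.59·e^(−0.0644·4/12) = 18.6341
Current forward F = (S − I)·e^(rT) = (730.85 − 18.6341)·e^(0.0644·7/12) = 712.2159 × 1.038281 = 739.4802
Value (long) = (F − K)·e^(−rT) = (739.4802 − 643.52) × 0.963130 = 92.4221
Value = kr 92.42

kr 92.42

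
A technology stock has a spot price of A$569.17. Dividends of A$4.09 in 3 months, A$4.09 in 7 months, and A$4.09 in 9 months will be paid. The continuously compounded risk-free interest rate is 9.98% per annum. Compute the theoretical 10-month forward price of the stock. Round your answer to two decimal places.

A$605.88

PV(dividends) I = 4.09·e^(−0.0998·3/12) + 4.09·e^(−0.0998·7/12) + 4.09·e^(−0.0998·9/12)
I = 3.9892 + 3.8587 + 3.7950 = 11.6429
F = (S − I)·e^(rT) = (569.17 − 11.6429) · e^(0.0998·10/12)
= 557.5271 · e^0.083167 = 557.5271 × 1.086723 = A$605.88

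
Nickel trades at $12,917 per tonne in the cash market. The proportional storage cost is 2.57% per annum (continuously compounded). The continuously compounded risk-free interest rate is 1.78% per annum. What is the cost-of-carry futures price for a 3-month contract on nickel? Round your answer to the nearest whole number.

Net carry = r + u − y = 0.0178 + 0.0257 − 0.0000 = 0.0435
F = S·e^((r+u−y)T) = 12917 · e^(0.0435 × 3/12) = 12917 · e^0.010875
= 12917 × 1.010934 = $13,058 per tonne

$13,058 per tonne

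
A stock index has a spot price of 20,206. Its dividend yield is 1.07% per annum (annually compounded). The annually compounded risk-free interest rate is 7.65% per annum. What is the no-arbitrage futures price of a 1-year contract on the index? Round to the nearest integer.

21,521

F = S · (1+r)^T / (1+q)^T
= 20206 × 1.076500 / 1.010700 = 20206 × 1.065103
F = 21,521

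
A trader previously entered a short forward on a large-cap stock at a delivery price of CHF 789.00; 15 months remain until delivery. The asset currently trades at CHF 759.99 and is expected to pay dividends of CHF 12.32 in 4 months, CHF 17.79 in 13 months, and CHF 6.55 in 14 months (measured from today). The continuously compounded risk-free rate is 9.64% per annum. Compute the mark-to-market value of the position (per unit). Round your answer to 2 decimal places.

PV(remaining dividends) I = 12.32·e^(−0.0964·4/12) + 17.79·e^(−0.0964·13/12) + 6.55·e^(−0.0964·14/12) = 33.8095
Current forward F = (S − I)·e^(rT) = (759.99 − 33.8095)·e^(0.0964·15/12) = 726.1805 × 1.128061 = 819.1759
Value (long) = (F − K)·e^(−rT) = (819.1759 − 789.00) × 0.886477 = 26.7502
Short position value = −(long value) = -CHF 26.75

-CHF 26.75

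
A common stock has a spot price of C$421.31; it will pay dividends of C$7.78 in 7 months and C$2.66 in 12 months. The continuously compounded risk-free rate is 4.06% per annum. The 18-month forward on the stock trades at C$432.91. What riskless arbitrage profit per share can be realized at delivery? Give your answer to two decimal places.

C$4.07 per share

PV(dividends) I = 7.78·e^(−0.0406·7/12) + 2.66·e^(−0.0406·12/12) = 10.1521
Fair forward F* = (S − I)·e^(rT) = (421.31 − 10.1521)·e^0.060900 = 411.1579 × 1.062793 = 436.9757
Market C$432.91 < fair 436.9757: forward underpriced → reverse cash-and-carry (short the stock, invest proceeds at r, pay the dividends, go long the forward).
Profit at T = |F_mkt − F*| = |432.91 − 436.9757| = C$4.07 per share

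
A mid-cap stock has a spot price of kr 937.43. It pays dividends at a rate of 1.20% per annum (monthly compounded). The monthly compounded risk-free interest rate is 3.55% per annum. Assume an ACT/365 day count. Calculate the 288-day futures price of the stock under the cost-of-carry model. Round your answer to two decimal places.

kr 954.94

F = S · (1+r/12)^(12T) / (1+q/12)^(12T)
= 937.43 × 1.028364 / 1.009509 = 937.43 × 1.018677
F = kr 954.94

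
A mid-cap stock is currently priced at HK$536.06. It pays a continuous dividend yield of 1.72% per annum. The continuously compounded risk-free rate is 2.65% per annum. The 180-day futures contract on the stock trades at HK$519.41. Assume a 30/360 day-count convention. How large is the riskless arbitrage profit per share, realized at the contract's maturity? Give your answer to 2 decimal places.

Fair futures: F* = S·e^(carry·T), with carry = (r − q) = 0.0265 − 0.0172 = 0.0093
F* = 536.06 · e^(0.0093 × 180/360) = 536.06 · e^0.004650 = 536.06 × 1.004661 = HK$538.5586
Market HK$519.41 < fair HK$538.5586: forward underpriced → reverse cash-and-carry (short spot, go long the forward).
At maturity, profit = |F_mkt − F*| = |519.41 − 538.5586| = HK$19.15 per share

HK$19.15 per share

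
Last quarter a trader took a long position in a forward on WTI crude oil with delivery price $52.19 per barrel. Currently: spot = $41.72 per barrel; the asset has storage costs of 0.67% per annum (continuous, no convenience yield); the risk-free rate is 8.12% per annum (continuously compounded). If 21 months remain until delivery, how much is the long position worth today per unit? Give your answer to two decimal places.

-$3.06 per barrel

Current fair forward for the remaining 21 months: F = S·e^((r + u)·T), (r + u) = 0.0812 + 0.0067 = 0.0879
F = 41.72 · e^(0.0879 × 21/12) = 41.72 × 1.166287 = 48.6575
Value of long forward = (F − K)·e^(−rT) = (48.6575 − 52.19) · e^(−0.0812·21/12)
= -3.5325 × 0.867534 = -3.06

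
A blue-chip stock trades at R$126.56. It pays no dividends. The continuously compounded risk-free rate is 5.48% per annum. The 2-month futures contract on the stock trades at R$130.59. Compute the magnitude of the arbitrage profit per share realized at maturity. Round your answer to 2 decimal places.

R$2.87 per share

Fair futures: F* = S·e^(carry·T), with carry = r = 0.0548
F* = 126.56 · e^(0.0548 × 2/12) = 126.56 · e^0.009133 = 126.56 × 1.009175 = R$127.7212
Market R$130.59 > fair R$127.7212: forward overpriced → cash-and-carry (buy spot, short the forward).
At maturity, profit = |F_mkt − F*| = |130.59 − 127.7212| = R$2.87 per share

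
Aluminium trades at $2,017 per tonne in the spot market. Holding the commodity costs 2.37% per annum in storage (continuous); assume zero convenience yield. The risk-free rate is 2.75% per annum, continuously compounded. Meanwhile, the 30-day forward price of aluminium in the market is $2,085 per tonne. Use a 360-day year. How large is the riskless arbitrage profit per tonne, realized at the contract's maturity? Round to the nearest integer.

$59 per tonne

Fair forward: F* = S·e^(carry·T), with carry = (r + u) = 0.0275 + 0.0237 = 0.0512
F* = 2017 · e^(0.0512 × 30/360) = 2017 · e^0.004267 = 2017 × 1.004276 = $2025.6247
Market $2085 > fair $2025.6247: forward overpriced → cash-and-carry (buy spot, short the forward).
At maturity, profit = |F_mkt − F*| = |2085 − 2025.6247| = $59 per tonne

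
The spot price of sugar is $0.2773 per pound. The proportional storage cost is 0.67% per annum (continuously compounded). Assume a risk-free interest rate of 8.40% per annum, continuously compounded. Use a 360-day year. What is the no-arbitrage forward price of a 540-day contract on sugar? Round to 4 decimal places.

Net carry = r + u − y = 0.0840 + 0.0067 − 0.0000 = 0.0907
F = S·e^((r+u−y)T) = 0.2773 · e^(0.0907 × 540/360) = 0.2773 · e^0.136050
= 0.2773 × 1.145739 = $0.3177 per pound

$0.3177 per pound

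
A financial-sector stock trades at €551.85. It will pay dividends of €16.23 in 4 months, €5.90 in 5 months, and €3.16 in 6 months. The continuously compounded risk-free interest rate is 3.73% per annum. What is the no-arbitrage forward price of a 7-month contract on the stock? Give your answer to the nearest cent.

€538.50

PV(dividends) I = 16.23·e^(−0.0373·4/12) + 5.90·e^(−0.0373·5/12) + 3.16·e^(−0.0373·6/12)
I = 16.0295 + 5.8090 + 3.1016 = 24.9401
F = (S − I)·e^(rT) = (551.85 − 24.9401) · e^(0.0373·7/12)
= 526.9099 · e^0.021758 = 526.9099 × 1.021996 = €538.50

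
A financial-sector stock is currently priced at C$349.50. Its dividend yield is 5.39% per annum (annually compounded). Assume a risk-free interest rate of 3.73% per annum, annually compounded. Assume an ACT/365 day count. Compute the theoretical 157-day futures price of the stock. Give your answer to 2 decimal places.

C$347.12

F = S · (1+r)^T / (1+q)^T
= 349.50 × 1.015877 / 1.022838 = 349.50 × 0.993194
F = C$347.12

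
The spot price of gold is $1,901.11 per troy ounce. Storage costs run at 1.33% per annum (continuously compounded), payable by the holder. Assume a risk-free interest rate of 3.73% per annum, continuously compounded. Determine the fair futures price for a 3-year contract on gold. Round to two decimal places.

Net carry = r + u − y = 0.0373 + 0.0133 − 0.0000 = 0.0506
F = S·e^((r+u−y)T) = 1901.11 · e^(0.0506 × 3) = 1901.11 · e^0.15180000
= 1901.11 × 1.16392743 = $2,212.75 per troy ounce

$2,212.75 per troy ounce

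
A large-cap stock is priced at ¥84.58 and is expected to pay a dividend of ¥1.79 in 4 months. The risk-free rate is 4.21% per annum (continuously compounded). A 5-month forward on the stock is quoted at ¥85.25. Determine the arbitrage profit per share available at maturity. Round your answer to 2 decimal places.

¥0.97 per share

PV(dividends) I = 1.79·e^(−0.0421·4/12) = 1.7651
Fair forward F* = (S − I)·e^(rT) = (84.58 − 1.7651)·e^0.017542 = 82.8149 × 1.017697 = 84.2805
Market ¥85.25 > fair 84.2805: forward overpriced → cash-and-carry (borrow at r, buy the stock and collect the dividends, short the forward).
Profit at T = |F_mkt − F*| = |85.25 − 84.2805| = ¥0.97 per share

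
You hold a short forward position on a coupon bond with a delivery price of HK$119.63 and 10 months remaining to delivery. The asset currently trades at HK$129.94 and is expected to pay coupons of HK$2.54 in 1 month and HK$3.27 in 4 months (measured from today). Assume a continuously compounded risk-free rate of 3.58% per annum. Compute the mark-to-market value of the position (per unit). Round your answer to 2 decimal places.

-HK$8.06

PV(remaining coupons) I = 2.54·e^(−0.0358·1/12) + 3.27·e^(−0.0358·4/12) = 5.7636
Current forward F = (S − I)·e^(rT) = (129.94 − 5.7636)·e^(0.0358·10/12) = 124.1764 × 1.030283 = 127.9368
Value (long) = (F − K)·e^(−rT) = (127.9368 − 119.63) × 0.970607 = 8.0626
Short position value = −(long value) = -HK$8.06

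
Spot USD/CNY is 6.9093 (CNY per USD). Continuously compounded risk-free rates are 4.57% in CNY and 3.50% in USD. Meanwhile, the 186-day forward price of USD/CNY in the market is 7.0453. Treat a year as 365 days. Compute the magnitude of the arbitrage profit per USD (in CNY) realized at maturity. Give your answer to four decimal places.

0.0982 per USD (in CNY)

Fair forward: F* = S·e^(carry·T), with carry = (r_CNY − r_USD) = 0.0457 − 0.0350 = 0.0107
F* = 6.9093 · e^(0.0107 × 186/365) = 6.9093 · e^0.005453 = 6.9093 × 1.005468 = 6.9471
Market 7.0453 > fair 6.9471: forward overpriced → cash-and-carry (buy spot, short the forward).
At maturity, profit = |F_mkt − F*| = |7.0453 − 6.9471| = 0.0982 per USD (in CNY)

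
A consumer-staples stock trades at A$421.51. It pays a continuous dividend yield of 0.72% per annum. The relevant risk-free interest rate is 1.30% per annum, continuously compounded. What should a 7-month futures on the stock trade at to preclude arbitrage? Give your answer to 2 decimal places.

F = S·e^((r − q)T) = 421.51 · e^((0.0130 − 0.0072) × 7/12)
= 421.51 · e^0.003383 = 421.51 × 1.003389
F = A$422.94

A$422.94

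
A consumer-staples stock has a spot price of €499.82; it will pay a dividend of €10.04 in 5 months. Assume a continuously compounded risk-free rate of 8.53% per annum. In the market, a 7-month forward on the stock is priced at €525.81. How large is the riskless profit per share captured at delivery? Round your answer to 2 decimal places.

€10.67 per share

PV(dividends) I = 10.04·e^(−0.0853·5/12) = 9.6894
Fair forward F* = (S − I)·e^(rT) = (499.82 − 9.6894)·e^0.049758 = 490.1306 × 1.051017 = 515.1356
Market €525.81 > fair 515.1356: forward overpriced → cash-and-carry (borrow at r, buy the stock and collect the dividends, short the forward).
Profit at T = |F_mkt − F*| = |525.81 − 515.1356| = €10.67 per share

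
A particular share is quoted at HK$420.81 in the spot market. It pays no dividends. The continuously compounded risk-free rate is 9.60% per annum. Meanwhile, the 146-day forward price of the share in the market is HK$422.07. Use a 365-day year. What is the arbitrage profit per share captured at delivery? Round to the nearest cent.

HK$15.21 per share

Fair forward: F* = S·e^(carry·T), with carry = r = 0.0960
F* = 420.81 · e^(0.0960 × 146/365) = 420.81 · e^0.038400 = 420.81 × 1.039147 = HK$437.2834
Market HK$422.07 < fair HK$437.2834: forward underpriced → reverse cash-and-carry (short spot, go long the forward).
At maturity, profit = |F_mkt − F*| = |422.07 − 437.2834| = HK$15.21 per share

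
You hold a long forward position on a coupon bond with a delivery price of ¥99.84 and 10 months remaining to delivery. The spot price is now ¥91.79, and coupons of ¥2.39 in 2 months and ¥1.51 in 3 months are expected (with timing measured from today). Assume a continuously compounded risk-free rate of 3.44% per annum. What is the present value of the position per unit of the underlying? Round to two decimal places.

PV(remaining coupons) I = 2.39·e^(−0.0344·2/12) + 1.51·e^(−0.0344·3/12) = 3.8734
Current forward F = (S − I)·e^(rT) = (91.79 − 3.8734)·e^(0.0344·10/12) = 87.9166 × 1.029082 = 90.4734
Value (long) = (F − K)·e^(−rT) = (90.4734 − 99.84) × 0.971740 = -9.1019
Value = -¥9.10

-¥9.10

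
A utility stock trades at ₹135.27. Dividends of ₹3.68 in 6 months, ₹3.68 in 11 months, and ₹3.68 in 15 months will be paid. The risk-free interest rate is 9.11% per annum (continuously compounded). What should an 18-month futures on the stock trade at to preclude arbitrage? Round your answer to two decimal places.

PV(dividends) I = 3.68·e^(−0.0911·6/12) + 3.68·e^(−0.0911·11/12) + 3.68·e^(−0.0911·15/12)
I = 3.5161 + 3.3852 + 3.2839 = 10.1852
F = (S − I)·e^(rT) = (135.27 − 10.1852) · e^(0.0911·18/12)
= 125.0848 · e^0.136650 = 125.0848 × 1.146427 = ₹143.40

₹143.40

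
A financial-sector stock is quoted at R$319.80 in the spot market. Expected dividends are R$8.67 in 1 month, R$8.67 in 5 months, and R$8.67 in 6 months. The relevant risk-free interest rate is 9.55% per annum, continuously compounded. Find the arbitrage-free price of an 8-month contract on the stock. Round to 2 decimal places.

PV(dividends) I = 8.67·e^(−0.0955·1/12) + 8.67·e^(−0.0955·5/12) + 8.67·e^(−0.0955·6/12)
I = 8.6013 + 8.3318 + 8.2657 = 25.1988
F = (S − I)·e^(rT) = (319.80 − 25.1988) · e^(0.0955·8/12)
= 294.6012 · e^0.063667 = 294.6012 × 1.065737 = R$313.97

R$313.97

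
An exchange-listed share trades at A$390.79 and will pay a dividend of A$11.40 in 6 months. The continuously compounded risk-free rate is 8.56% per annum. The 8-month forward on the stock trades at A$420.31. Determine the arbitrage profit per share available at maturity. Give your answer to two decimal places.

PV(dividends) I = 11.40·e^(−0.0856·6/12) = 10.9224
Fair forward F* = (S − I)·e^(rT) = (390.79 − 10.9224)·e^0.057067 = 379.8676 × 1.058727 = 402.1761
Market A$420.31 > fair 402.1761: forward overpriced → cash-and-carry (borrow at r, buy the stock and collect the dividends, short the forward).
Profit at T = |F_mkt − F*| = |420.31 − 402.1761| = A$18.13 per share

A$18.13 per share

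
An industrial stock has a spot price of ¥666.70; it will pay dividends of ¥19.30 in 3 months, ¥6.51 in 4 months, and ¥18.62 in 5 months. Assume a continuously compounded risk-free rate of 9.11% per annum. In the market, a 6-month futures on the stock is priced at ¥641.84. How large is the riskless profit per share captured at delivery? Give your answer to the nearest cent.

PV(dividends) I = 19.30·e^(−0.0911·3/12) + 6.51·e^(−0.0911·4/12) + 18.62·e^(−0.0911·5/12) = 43.1072
Fair futures F* = (S − I)·e^(rT) = (666.70 − 43.1072)·e^0.045550 = 623.5928 × 1.046603 = 652.6541
Market ¥641.84 < fair 652.6541: forward underpriced → reverse cash-and-carry (short the stock, invest proceeds at r, pay the dividends, go long the forward).
Profit at T = |F_mkt − F*| = |641.84 − 652.6541| = ¥10.81 per share

¥10.81 per share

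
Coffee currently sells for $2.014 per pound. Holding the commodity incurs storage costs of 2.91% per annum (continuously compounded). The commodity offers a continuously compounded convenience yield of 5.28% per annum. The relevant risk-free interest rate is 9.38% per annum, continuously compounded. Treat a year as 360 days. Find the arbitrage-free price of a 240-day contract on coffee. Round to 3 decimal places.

Net carry = r + u − y = 0.0938 + 0.0291 − 0.0528 = 0.0701
F = S·e^((r+u−y)T) = 2.014 · e^(0.0701 × 240/360) = 2.014 · e^0.046733
= 2.014 × 1.047842 = $2.110 per pound

$2.110 per pound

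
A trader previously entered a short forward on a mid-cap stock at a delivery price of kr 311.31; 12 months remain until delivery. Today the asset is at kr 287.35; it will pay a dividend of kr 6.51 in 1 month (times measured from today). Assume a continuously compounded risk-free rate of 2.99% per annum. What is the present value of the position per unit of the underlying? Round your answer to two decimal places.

kr 21.28

PV(remaining dividends) I = 6.51·e^(−0.0299·1/12) = 6.4938
Current forward F = (S − I)·e^(rT) = (287.35 − 6.4938)·e^(0.0299·12/12) = 280.8562 × 1.030351 = 289.3805
Value (long) = (F − K)·e^(−rT) = (289.3805 − 311.31) × 0.970543 = -21.2835
Short position value = −(long value) = kr 21.28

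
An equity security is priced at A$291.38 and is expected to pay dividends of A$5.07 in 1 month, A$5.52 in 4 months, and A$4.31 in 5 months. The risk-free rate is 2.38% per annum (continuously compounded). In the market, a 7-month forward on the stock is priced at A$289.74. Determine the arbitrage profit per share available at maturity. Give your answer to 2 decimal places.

A$9.30 per share

PV(dividends) I = 5.07·e^(−0.0238·1/12) + 5.52·e^(−0.0238·4/12) + 4.31·e^(−0.0238·5/12) = 14.8038
Fair forward F* = (S − I)·e^(rT) = (291.38 − 14.8038)·e^0.013883 = 276.5762 × 1.013980 = 280.4427
Market A$289.74 > fair 280.4427: forward overpriced → cash-and-carry (borrow at r, buy the stock and collect the dividends, short the forward).
Profit at T = |F_mkt − F*| = |289.74 − 280.4427| = A$9.30 per share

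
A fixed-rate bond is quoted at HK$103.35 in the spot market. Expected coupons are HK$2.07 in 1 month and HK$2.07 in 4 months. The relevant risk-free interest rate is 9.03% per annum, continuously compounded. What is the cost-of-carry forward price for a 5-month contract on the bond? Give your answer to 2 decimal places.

PV(coupons) I = 2.07·e^(−0.0903·1/12) + 2.07·e^(−0.0903·4/12)
I = 2.0545 + 2.0086 = 4.0631
F = (S − I)·e^(rT) = (103.35 − 4.0631) · e^(0.0903·5/12)
= 99.2869 · e^0.037625 = 99.2869 × 1.038342 = HK$103.09

HK$103.09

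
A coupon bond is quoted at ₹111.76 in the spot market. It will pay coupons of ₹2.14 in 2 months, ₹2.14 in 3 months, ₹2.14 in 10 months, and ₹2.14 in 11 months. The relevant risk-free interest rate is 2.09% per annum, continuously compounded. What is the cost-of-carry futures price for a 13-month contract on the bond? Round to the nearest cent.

₹105.66

PV(coupons) I = 2.14·e^(−0.0209·2/12) + 2.14·e^(−0.0209·3/12) + 2.14·e^(−0.0209·10/12) + 2.14·e^(−0.0209·11/12)
I = 2.1326 + 2.1288 + 2.1031 + 2.0994 = 8.4639
F = (S − I)·e^(rT) = (111.76 − 8.4639) · e^(0.0209·13/12)
= 103.2961 · e^0.022642 = 103.2961 × 1.022900 = ₹105.66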